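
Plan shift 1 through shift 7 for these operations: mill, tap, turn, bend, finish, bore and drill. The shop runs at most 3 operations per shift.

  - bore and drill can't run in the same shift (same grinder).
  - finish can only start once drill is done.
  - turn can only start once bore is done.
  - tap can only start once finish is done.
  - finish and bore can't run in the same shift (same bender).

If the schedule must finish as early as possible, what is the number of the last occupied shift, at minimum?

4

The precedence chain requires at least 3 distinct shifts.
With at most 3 per shift and 7 operations, at least 3 shifts are needed.
Could 3 shifts be enough, i.e. nothing placed later than shift 3? No: turn must come after bore (at shift 1 or later) → {shift 2, shift 3}; bore must come before turn (at shift 3 or earlier) → {shift 1, shift 2}; finish must come after drill (at shift 1 or later) → {shift 2, shift 3}; drill must come before finish (at shift 3 or earlier) → {shift 1, shift 2}; tap must come after finish (at shift 2 or later) → {shift 3}; finish must come before tap (at shift 3 or earlier) → {shift 2}; bore can't share with finish (shift 2) → {shift 1}; drill can't share with bore (shift 1) → {shift 2}; finish must come after drill (at shift 2 or later) → nothing is left.
So 3 shifts is not enough.
4 works (last occupied shift: shift 4): for example finish=shift 2; bend=shift 1; turn=shift 4; bore=shift 3; mill=shift 1; tap=shift 3; drill=shift 1.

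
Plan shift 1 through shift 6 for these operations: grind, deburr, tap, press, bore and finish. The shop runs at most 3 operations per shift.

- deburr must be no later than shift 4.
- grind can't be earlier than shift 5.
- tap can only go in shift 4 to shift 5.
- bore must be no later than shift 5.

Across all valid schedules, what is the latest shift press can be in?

shift 6

press at shift 6 is achievable: grind=shift 5; tap=shift 4; deburr=shift 1; finish=shift 1; bore=shift 1; press=shift 6.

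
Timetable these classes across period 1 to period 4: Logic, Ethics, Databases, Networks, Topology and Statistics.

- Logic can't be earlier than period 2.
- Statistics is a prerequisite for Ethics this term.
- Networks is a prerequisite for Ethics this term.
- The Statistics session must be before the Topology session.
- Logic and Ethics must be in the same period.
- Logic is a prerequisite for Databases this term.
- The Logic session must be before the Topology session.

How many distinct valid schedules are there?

Splitting on Logic: it can be period 2 (4), period 3 (4). Listing each branch's schedules as (Ethics, Databases, Networks, Topology, Statistics) by period number:
Logic=period 2: (2,3,1,3,1) (2,3,1,4,1) (2,4,1,3,1) (2,4,1,4,1) — 4.
Logic=period 3: (3,4,1,4,1) (3,4,1,4,2) (3,4,2,4,1) (3,4,2,4,2) — 4.
Summing: 4 + 4 = 8.

8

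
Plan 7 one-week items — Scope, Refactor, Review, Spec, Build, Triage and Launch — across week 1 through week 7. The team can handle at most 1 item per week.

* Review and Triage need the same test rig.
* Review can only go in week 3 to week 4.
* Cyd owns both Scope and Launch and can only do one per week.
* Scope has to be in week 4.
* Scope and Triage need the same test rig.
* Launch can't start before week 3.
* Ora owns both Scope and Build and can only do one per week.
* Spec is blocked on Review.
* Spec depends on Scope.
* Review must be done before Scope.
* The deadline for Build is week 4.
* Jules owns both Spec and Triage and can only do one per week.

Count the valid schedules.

24

Splitting on Refactor: it can be week 1 (6), week 2 (6), week 5 (4), week 6 (4), week 7 (4). Listing each branch's schedules as (Scope, Review, Spec, Build, Triage, Launch) by week number:
Refactor=week 1: (4,3,5,2,6,7) (4,3,5,2,7,6) (4,3,6,2,5,7) (4,3,6,2,7,5) (4,3,7,2,5,6) (4,3,7,2,6,5) — 6.
Refactor=week 2: (4,3,5,1,6,7) (4,3,5,1,7,6) (4,3,6,1,5,7) (4,3,6,1,7,5) (4,3,7,1,5,6) (4,3,7,1,6,5) — 6.
Refactor=week 5: (4,3,6,1,2,7) (4,3,6,2,1,7) (4,3,7,1,2,6) (4,3,7,2,1,6) — 4.
Refactor=week 6: (4,3,5,1,2,7) (4,3,5,2,1,7) (4,3,7,1,2,5) (4,3,7,2,1,5) — 4.
Refactor=week 7: (4,3,5,1,2,6) (4,3,5,2,1,6) (4,3,6,1,2,5) (4,3,6,2,1,5) — 4.
Summing: 6 + 6 + 4 + 4 + 4 = 24.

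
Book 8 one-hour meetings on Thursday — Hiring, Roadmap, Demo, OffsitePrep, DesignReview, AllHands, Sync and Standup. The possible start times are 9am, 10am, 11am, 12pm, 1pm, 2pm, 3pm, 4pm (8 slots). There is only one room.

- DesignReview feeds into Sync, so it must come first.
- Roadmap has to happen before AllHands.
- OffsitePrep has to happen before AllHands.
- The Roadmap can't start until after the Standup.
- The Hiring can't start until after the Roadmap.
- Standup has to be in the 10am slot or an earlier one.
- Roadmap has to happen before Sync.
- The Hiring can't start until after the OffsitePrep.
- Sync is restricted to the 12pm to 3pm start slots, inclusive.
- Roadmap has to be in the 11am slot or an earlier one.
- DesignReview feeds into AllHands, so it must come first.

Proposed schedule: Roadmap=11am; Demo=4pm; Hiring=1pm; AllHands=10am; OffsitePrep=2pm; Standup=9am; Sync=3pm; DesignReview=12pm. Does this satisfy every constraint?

Invalid. OffsitePrep has to happen before AllHands.

DesignReview feeds into Sync, so it must come first — holds.
Roadmap has to be in the 11am slot or an earlier one — holds.
The Hiring can't start until after the OffsitePrep — violated.
The Hiring can't start until after the Roadmap — holds.
Roadmap has to happen before Sync — holds.
Sync is restricted to the 12pm to 3pm start slots, inclusive — holds.
DesignReview feeds into AllHands, so it must come first — violated.
OffsitePrep has to happen before AllHands — violated.
Roadmap has to happen before AllHands — violated.
Standup has to be in the 10am slot or an earlier one — holds.
There is only one room — holds.
The Roadmap can't start until after the Standup — holds.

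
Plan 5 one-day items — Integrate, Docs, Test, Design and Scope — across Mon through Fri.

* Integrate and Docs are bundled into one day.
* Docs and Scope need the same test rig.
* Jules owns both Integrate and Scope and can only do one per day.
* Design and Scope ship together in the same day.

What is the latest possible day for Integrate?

Fri

Integrate at Fri is achievable: Docs=Fri; Scope=Mon; Test=Mon; Design=Mon; Integrate=Fri.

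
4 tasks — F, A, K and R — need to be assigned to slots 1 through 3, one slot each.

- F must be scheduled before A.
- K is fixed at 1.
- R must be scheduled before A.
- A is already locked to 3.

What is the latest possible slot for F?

2

Downstream work caps F at 2.
F at 2 is achievable: F in 2; R in 1; A in 3; K in 1.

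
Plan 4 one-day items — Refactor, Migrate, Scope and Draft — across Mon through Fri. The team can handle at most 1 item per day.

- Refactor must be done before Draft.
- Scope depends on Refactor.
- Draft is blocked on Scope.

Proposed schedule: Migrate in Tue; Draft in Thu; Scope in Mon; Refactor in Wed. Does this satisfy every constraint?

No — it violates: Scope depends on Refactor

Draft is blocked on Scope — holds.
The team can handle at most 1 item per day — holds.
Refactor must be done before Draft — holds.
Scope depends on Refactor — violated.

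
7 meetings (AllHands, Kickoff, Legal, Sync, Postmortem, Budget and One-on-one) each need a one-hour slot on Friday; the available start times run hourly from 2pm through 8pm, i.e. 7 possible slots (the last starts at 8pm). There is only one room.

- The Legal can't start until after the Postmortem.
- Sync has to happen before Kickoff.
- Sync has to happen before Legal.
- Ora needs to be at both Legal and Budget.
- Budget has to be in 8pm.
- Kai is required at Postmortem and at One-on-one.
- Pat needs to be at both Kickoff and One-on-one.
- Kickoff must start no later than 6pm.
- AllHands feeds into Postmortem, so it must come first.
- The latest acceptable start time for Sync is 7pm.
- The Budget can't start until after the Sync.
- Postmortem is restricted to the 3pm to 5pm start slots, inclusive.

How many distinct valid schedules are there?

Splitting on AllHands: it can be 2pm (14), 3pm (9), 4pm (4). Listing each branch's schedules as (Kickoff, Legal, Sync, Postmortem, Budget, One-on-one):
AllHands=2pm: (4pm,6pm,3pm,5pm,8pm,7pm) (4pm,7pm,3pm,5pm,8pm,6pm) (5pm,6pm,3pm,4pm,8pm,7pm) (5pm,6pm,4pm,3pm,8pm,7pm) (5pm,7pm,3pm,4pm,8pm,6pm) (5pm,7pm,4pm,3pm,8pm,6pm) (6pm,5pm,3pm,4pm,8pm,7pm) (6pm,5pm,4pm,3pm,8pm,7pm) (6pm,7pm,3pm,4pm,8pm,5pm) (6pm,7pm,3pm,5pm,8pm,4pm) (6pm,7pm,4pm,3pm,8pm,5pm) (6pm,7pm,4pm,5pm,8pm,3pm) (6pm,7pm,5pm,3pm,8pm,4pm) (6pm,7pm,5pm,4pm,8pm,3pm) — 14.
AllHands=3pm: (4pm,6pm,2pm,5pm,8pm,7pm) (4pm,7pm,2pm,5pm,8pm,6pm) (5pm,6pm,2pm,4pm,8pm,7pm) (5pm,7pm,2pm,4pm,8pm,6pm) (6pm,5pm,2pm,4pm,8pm,7pm) (6pm,7pm,2pm,4pm,8pm,5pm) (6pm,7pm,2pm,5pm,8pm,4pm) (6pm,7pm,4pm,5pm,8pm,2pm) (6pm,7pm,5pm,4pm,8pm,2pm) — 9.
AllHands=4pm: (3pm,6pm,2pm,5pm,8pm,7pm) (3pm,7pm,2pm,5pm,8pm,6pm) (6pm,7pm,2pm,5pm,8pm,3pm) (6pm,7pm,3pm,5pm,8pm,2pm) — 4.
Summing: 14 + 9 + 4 = 27.

27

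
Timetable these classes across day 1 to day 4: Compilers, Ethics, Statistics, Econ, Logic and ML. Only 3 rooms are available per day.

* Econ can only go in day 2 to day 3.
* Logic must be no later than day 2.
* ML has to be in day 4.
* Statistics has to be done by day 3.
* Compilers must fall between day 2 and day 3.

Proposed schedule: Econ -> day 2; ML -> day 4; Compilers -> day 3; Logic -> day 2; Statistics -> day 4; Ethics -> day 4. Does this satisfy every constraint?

Only 3 rooms are available per day — holds.
Econ can only go in day 2 to day 3 — holds.
Logic must be no later than day 2 — holds.
ML has to be in day 4 — holds.
Statistics has to be done by day 3 — violated.
Compilers must fall between day 2 and day 3 — holds.

Invalid. Statistics has to be done by day 3.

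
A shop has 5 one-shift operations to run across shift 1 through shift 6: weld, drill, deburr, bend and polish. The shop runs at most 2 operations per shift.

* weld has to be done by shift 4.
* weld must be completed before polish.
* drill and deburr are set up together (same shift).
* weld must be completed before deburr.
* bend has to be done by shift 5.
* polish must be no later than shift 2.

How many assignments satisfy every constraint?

17

Splitting on drill: it can be shift 3 (4), shift 4 (4), shift 5 (4), shift 6 (5). Listing each branch's schedules as (weld, deburr, bend, polish) by shift number:
drill=shift 3: (1,3,1,2) (1,3,2,2) (1,3,4,2) (1,3,5,2) — 4.
drill=shift 4: (1,4,1,2) (1,4,2,2) (1,4,3,2) (1,4,5,2) — 4.
drill=shift 5: (1,5,1,2) (1,5,2,2) (1,5,3,2) (1,5,4,2) — 4.
drill=shift 6: (1,6,1,2) (1,6,2,2) (1,6,3,2) (1,6,4,2) (1,6,5,2) — 5.
Summing: 4 + 4 + 4 + 5 = 17.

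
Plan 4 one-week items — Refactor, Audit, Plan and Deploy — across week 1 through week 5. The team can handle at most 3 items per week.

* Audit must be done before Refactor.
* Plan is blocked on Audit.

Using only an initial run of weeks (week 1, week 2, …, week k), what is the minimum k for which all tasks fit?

The precedence chain requires at least 2 distinct weeks.
With at most 3 per week and 4 tasks, at least 2 weeks are needed.
2 works (last occupied week: week 2): for example Plan in week 2; Refactor in week 2; Deploy in week 1; Audit in week 1.

2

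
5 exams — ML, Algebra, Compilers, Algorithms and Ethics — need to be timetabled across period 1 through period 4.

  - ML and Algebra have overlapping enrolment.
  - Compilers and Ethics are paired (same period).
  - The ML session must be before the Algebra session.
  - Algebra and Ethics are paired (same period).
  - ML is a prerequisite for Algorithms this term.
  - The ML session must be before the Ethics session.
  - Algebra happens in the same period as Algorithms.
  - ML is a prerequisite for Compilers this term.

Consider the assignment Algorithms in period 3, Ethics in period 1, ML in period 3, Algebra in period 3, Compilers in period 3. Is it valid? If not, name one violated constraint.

Algebra and Ethics are paired (same period) — violated.
The ML session must be before the Algebra session — violated.
Algebra happens in the same period as Algorithms — holds.
ML is a prerequisite for Algorithms this term — violated.
ML is a prerequisite for Compilers this term — violated.
ML and Algebra have overlapping enrolment — violated.
Compilers and Ethics are paired (same period) — violated.
The ML session must be before the Ethics session — violated.

Invalid. The ML session must be before the Ethics session.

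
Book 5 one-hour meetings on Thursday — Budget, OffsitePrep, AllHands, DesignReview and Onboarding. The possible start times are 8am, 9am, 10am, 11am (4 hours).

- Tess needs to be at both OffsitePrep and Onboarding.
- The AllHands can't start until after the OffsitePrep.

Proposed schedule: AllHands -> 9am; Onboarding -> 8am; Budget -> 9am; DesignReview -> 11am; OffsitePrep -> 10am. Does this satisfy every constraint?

The AllHands can't start until after the OffsitePrep — violated.
Tess needs to be at both OffsitePrep and Onboarding — holds.

No — it violates: The AllHands can't start until after the OffsitePrep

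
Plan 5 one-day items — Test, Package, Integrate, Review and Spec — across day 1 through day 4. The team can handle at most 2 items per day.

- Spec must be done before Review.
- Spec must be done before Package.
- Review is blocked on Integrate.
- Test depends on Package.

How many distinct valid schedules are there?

Splitting on Test: it can be day 3 (6), day 4 (17). Listing each branch's schedules as (Package, Integrate, Review, Spec) by day number:
Test=day 3: (2,1,2,1) (2,1,3,1) (2,1,4,1) (2,2,3,1) (2,2,4,1) (2,3,4,1) — 6.
Test=day 4: (2,1,2,1) (2,1,3,1) (2,1,4,1) (2,2,3,1) (2,2,4,1) (2,3,4,1) (3,1,2,1) (3,1,3,1) (3,1,3,2) (3,1,4,1) (3,1,4,2) (3,2,3,1) (3,2,3,2) (3,2,4,1) (3,2,4,2) (3,3,4,1) (3,3,4,2) — 17.
Summing: 6 + 17 = 23.

23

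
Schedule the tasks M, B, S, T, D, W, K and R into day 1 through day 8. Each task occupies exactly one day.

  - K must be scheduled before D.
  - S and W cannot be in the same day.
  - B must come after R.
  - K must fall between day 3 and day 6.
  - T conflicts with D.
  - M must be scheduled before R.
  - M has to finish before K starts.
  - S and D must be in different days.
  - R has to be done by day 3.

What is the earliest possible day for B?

day 3

Precedence pushes B to at least day 3.
B at day 3 is achievable: R in day 2; B in day 3; D in day 4; K in day 3; M in day 1; T in day 1; W in day 2; S in day 1.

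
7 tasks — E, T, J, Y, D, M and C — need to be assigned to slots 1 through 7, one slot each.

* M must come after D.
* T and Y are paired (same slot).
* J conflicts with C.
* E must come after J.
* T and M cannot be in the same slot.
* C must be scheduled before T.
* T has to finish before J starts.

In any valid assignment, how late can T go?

5

Precedence pushes T to at least 2; downstream work caps T at 5.
T at 5 is achievable: Y -> 5, M -> 2, E -> 7, C -> 1, D -> 1, J -> 6, T -> 5.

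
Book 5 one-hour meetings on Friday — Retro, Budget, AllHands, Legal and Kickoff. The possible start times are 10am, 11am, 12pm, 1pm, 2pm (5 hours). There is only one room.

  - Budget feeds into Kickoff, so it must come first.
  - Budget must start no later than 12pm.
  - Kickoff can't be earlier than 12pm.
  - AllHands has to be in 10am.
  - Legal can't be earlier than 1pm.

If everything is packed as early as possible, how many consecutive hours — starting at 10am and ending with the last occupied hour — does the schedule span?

The precedence chain requires at least 2 distinct hours.
With at most 1 per hour and 5 meetings, at least 5 hours are needed.
Legal can't be placed before 1pm — that is hour 4 counting from 10am — so the schedule must run through at least 4 hours.
5 works (last occupied hour: 2pm): for example Kickoff=12pm; Budget=11am; Legal=1pm; Retro=2pm; AllHands=10am.

5 hours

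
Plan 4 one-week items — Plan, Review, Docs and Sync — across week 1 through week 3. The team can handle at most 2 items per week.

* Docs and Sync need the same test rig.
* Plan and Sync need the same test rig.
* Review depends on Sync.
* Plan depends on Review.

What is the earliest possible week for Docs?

week 2

Docs at week 2 is achievable: Plan=week 3, Docs=week 2, Review=week 2, Sync=week 1.
Nothing earlier works — the conflict and capacity constraints rule out every week before week 2.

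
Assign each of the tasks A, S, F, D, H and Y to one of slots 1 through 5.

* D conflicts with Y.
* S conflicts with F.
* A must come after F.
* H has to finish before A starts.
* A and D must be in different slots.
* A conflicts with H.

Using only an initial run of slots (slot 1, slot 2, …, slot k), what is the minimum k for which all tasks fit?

2 slots

The precedence chain requires at least 2 distinct slots.
2 works (last occupied slot: 2): for example F=1; D=1; A=2; S=2; Y=2; H=1.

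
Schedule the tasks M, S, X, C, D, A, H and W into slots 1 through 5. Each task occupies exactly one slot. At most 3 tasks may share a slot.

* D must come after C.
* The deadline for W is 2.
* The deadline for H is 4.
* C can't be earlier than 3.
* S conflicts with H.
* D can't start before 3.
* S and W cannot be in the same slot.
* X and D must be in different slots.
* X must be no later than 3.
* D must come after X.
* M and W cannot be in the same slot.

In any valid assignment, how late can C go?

4

C is available from 3; downstream work caps C at 4.
C at 4 is achievable: X=1, M=2, H=1, C=4, A=2, S=2, D=5, W=1.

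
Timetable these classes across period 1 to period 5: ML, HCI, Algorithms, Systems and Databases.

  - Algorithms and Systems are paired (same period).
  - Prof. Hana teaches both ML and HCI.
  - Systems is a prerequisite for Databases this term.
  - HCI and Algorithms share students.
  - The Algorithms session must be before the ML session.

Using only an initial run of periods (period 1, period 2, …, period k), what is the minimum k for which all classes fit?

The precedence chain requires at least 2 distinct periods.
Could 2 periods be enough, i.e. nothing placed later than period 2? No: ML must come after Algorithms (at period 1 or later) → {period 2}; Algorithms must come before ML (at period 2 or earlier) → {period 1}; HCI can't share with Algorithms (period 1) → {period 2}; HCI can't share with ML (period 2) → nothing is left.
So 2 periods is not enough.
3 works (last occupied period: period 3): for example Systems -> period 1; ML -> period 2; Databases -> period 2; Algorithms -> period 1; HCI -> period 3.

3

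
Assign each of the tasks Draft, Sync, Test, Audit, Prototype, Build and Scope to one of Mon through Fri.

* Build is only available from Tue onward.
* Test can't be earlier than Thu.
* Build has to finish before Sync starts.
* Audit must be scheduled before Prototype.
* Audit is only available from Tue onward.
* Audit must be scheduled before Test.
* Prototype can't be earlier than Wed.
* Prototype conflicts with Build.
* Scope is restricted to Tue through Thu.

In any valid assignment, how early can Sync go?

Wed

Precedence pushes Sync to at least Wed.
Sync at Wed is achievable: Test -> Thu; Audit -> Tue; Draft -> Mon; Scope -> Tue; Build -> Tue; Sync -> Wed; Prototype -> Wed.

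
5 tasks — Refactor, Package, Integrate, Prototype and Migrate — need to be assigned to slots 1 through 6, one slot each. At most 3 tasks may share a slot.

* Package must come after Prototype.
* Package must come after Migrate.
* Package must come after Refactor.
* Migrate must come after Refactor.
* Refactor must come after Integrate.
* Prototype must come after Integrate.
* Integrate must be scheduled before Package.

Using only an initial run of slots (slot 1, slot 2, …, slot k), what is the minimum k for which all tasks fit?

4

The precedence chain requires at least 4 distinct slots.
With at most 3 per slot and 5 tasks, at least 2 slots are needed.
4 works (last occupied slot: 4): for example Package=4, Refactor=2, Prototype=2, Migrate=3, Integrate=1.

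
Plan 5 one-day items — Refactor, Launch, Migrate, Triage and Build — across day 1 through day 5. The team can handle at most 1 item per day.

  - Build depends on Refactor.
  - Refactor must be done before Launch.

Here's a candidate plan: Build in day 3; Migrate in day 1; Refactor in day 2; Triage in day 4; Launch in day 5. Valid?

The team can handle at most 1 item per day — holds.
Refactor must be done before Launch — holds.
Build depends on Refactor — holds.

Yes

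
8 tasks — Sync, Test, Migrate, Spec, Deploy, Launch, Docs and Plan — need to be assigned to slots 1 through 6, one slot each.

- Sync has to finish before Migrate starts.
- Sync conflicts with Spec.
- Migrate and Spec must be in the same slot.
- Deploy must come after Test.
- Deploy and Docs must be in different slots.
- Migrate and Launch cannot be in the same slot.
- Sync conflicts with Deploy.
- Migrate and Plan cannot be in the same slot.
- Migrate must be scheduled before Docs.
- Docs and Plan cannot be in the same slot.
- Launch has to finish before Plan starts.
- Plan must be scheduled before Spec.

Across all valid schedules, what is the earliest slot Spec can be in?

Precedence pushes Spec to at least 3; Spec must be in the same slot as Migrate, which can't be after 5, so Spec is at most 5.
Spec at 3 is achievable: Docs -> 4; Test -> 1; Deploy -> 2; Spec -> 3; Launch -> 1; Sync -> 1; Migrate -> 3; Plan -> 2.

3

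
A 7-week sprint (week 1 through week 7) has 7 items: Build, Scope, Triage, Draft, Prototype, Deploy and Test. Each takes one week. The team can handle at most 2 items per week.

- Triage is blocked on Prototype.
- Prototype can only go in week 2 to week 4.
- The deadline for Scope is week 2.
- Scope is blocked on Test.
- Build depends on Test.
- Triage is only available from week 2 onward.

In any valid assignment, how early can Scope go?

Precedence pushes Scope to at least week 2; Scope's own window allows nothing later than week 2.
Scope at week 2 is achievable: Deploy -> week 4, Triage -> week 3, Prototype -> week 2, Draft -> week 1, Test -> week 1, Scope -> week 2, Build -> week 3.

week 2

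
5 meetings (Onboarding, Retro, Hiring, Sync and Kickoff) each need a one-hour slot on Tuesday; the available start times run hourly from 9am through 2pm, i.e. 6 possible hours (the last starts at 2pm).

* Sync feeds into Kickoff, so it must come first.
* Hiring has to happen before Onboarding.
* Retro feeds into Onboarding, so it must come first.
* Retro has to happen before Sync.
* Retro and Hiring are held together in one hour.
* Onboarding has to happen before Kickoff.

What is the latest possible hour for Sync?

1pm

Precedence pushes Sync to at least 10am; downstream work caps Sync at 1pm.
Sync at 1pm is achievable: Hiring=9am; Onboarding=10am; Retro=9am; Sync=1pm; Kickoff=2pm.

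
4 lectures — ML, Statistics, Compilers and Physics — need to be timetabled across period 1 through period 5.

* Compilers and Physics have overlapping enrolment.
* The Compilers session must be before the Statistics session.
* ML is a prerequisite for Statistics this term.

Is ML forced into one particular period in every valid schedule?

ML can be period 1 (e.g. ML -> period 1, Statistics -> period 2, Physics -> period 2, Compilers -> period 1) or period 2 (e.g. Statistics in period 3; Compilers in period 1; Physics in period 2; ML in period 2).

No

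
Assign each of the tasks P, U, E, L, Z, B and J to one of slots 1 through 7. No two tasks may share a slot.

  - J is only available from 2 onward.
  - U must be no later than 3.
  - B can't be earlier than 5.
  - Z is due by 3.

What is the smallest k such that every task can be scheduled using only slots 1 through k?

With at most 1 per slot and 7 tasks, at least 7 slots are needed.
B can't be placed before 5, so the schedule must run through at least slot 5.
7 works (last occupied slot: 7): for example Z=2, E=6, U=1, L=7, P=4, B=5, J=3.

7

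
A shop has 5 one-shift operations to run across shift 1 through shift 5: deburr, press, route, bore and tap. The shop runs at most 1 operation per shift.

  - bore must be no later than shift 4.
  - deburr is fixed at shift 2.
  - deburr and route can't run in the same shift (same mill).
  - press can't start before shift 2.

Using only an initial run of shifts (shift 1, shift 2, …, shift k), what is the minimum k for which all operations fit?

5

With at most 1 per shift and 5 operations, at least 5 shifts are needed.
deburr can't be placed before shift 2, so the schedule must run through at least shift 2.
5 works (last occupied shift: shift 5): for example tap=shift 5, route=shift 4, press=shift 3, deburr=shift 2, bore=shift 1.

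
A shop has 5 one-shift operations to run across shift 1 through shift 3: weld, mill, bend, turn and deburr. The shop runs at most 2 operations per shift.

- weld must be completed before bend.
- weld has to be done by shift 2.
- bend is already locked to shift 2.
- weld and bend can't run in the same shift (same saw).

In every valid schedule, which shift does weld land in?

weld's window is shift 1–shift 2.
bend is fixed at shift 2, and weld can't share a shift with bend.
So weld must be shift 1.

shift 1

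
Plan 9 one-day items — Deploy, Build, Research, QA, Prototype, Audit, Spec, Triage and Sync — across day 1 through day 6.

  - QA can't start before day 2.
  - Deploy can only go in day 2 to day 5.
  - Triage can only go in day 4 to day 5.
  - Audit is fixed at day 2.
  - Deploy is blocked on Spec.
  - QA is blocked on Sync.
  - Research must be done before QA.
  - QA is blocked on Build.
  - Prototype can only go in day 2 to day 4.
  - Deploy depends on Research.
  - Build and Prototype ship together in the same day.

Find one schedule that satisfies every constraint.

Spec=day 1, Triage=day 4, Deploy=day 2, QA=day 3, Research=day 1, Prototype=day 2, Audit=day 2, Sync=day 1, Build=day 2

Checking: Research(day 1) before QA(day 3); Sync(day 1) before QA(day 3); Research(day 1) before Deploy(day 2); Build(day 2) before QA(day 3); Spec(day 1) before Deploy(day 2); Build = Prototype = day 2; Triage=day 4 in [day 4,day 5]; Audit=day 2 in [day 2,day 2]; Prototype=day 2 in [day 2,day 4]; QA=day 3 in [day 2,day 6]; Deploy=day 2 in [day 2,day 5].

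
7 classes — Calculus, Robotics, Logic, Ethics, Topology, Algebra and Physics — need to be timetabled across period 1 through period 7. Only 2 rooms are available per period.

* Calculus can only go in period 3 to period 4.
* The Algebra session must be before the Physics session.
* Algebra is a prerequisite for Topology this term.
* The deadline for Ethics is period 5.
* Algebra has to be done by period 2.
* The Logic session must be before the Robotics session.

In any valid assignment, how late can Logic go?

Downstream work caps Logic at period 6.
Logic at period 6 is achievable: Topology -> period 2, Physics -> period 2, Logic -> period 6, Algebra -> period 1, Robotics -> period 7, Calculus -> period 3, Ethics -> period 1.

period 6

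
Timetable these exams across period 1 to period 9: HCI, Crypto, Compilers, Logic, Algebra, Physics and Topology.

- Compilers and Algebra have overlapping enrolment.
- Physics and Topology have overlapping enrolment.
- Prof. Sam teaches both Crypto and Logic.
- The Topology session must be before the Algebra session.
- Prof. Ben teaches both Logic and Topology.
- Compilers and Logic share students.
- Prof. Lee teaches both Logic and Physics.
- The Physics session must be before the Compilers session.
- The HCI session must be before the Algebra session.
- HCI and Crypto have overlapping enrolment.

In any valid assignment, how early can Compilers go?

Precedence pushes Compilers to at least period 2.
Compilers at period 2 is achievable: Logic=period 3; Physics=period 1; HCI=period 1; Crypto=period 2; Algebra=period 3; Compilers=period 2; Topology=period 2.

period 2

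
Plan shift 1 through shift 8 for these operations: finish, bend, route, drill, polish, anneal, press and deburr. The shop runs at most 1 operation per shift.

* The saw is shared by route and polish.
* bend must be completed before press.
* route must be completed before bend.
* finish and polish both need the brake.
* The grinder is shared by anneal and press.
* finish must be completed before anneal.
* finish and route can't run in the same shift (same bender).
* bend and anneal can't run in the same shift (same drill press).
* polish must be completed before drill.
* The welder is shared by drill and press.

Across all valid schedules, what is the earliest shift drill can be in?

shift 2

Precedence pushes drill to at least shift 2.
drill at shift 2 is achievable: deburr -> shift 8; polish -> shift 1; finish -> shift 5; anneal -> shift 6; drill -> shift 2; press -> shift 7; bend -> shift 4; route -> shift 3.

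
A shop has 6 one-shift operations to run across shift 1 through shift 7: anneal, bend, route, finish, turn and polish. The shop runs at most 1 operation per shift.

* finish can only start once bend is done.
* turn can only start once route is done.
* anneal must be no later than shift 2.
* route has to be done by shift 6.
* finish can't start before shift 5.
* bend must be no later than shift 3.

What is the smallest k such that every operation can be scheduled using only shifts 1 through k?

The precedence chain requires at least 2 distinct shifts.
With at most 1 per shift and 6 operations, at least 6 shifts are needed.
finish can't be placed before shift 5, so the schedule must run through at least shift 5.
6 works (last occupied shift: shift 6): for example bend in shift 2, polish in shift 6, turn in shift 4, anneal in shift 1, route in shift 3, finish in shift 5.

6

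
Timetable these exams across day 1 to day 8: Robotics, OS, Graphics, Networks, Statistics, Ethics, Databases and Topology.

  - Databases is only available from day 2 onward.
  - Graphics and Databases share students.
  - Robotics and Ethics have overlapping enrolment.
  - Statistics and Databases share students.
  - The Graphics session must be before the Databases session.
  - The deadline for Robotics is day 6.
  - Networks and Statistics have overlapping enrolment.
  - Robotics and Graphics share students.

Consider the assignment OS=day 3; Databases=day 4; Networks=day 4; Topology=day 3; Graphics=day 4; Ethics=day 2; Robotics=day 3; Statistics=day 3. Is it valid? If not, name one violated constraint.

No. Graphics and Databases share students is not satisfied.

Robotics and Graphics share students — holds.
Networks and Statistics have overlapping enrolment — holds.
Graphics and Databases share students — violated.
The deadline for Robotics is day 6 — holds.
Robotics and Ethics have overlapping enrolment — holds.
The Graphics session must be before the Databases session — violated.
Statistics and Databases share students — holds.
Databases is only available from day 2 onward — holds.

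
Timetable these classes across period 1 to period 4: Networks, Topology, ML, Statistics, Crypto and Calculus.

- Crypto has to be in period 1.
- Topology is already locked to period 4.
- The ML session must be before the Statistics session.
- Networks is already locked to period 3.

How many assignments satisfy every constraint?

Splitting on ML: it can be period 1 (12), period 2 (8), period 3 (4). Listing each branch's schedules as (Networks, Topology, Statistics, Crypto, Calculus) by period number:
ML=period 1: (3,4,2,1,1) (3,4,2,1,2) (3,4,2,1,3) (3,4,2,1,4) (3,4,3,1,1) (3,4,3,1,2) (3,4,3,1,3) (3,4,3,1,4) (3,4,4,1,1) (3,4,4,1,2) (3,4,4,1,3) (3,4,4,1,4) — 12.
ML=period 2: (3,4,3,1,1) (3,4,3,1,2) (3,4,3,1,3) (3,4,3,1,4) (3,4,4,1,1) (3,4,4,1,2) (3,4,4,1,3) (3,4,4,1,4) — 8.
ML=period 3: (3,4,4,1,1) (3,4,4,1,2) (3,4,4,1,3) (3,4,4,1,4) — 4.
Summing: 12 + 8 + 4 = 24.

24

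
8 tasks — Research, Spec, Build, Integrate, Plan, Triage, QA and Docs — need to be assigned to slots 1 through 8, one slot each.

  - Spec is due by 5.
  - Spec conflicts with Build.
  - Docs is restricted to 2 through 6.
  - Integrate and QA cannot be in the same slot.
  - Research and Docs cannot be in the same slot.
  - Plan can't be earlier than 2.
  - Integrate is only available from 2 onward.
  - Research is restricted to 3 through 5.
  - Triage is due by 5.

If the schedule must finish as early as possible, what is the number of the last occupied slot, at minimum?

Research can't be placed before 3, so the schedule must run through at least slot 3.
3 works (last occupied slot: 3): for example Docs -> 2, Research -> 3, Integrate -> 2, Build -> 2, Triage -> 1, Spec -> 1, QA -> 1, Plan -> 2.

3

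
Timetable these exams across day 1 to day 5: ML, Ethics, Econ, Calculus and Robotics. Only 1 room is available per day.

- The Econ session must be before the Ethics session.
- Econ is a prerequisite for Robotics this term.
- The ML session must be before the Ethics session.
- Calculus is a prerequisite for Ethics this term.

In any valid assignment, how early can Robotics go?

Precedence pushes Robotics to at least day 2.
Robotics at day 2 is achievable: Robotics -> day 2; Calculus -> day 4; Ethics -> day 5; Econ -> day 1; ML -> day 3.

day 2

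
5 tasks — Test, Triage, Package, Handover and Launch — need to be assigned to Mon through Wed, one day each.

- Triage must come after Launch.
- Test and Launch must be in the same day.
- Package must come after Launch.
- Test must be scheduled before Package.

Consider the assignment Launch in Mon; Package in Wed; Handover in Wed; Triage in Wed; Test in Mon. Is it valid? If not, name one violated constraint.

Yes

Triage must come after Launch — holds.
Package must come after Launch — holds.
Test must be scheduled before Package — holds.
Test and Launch must be in the same day — holds.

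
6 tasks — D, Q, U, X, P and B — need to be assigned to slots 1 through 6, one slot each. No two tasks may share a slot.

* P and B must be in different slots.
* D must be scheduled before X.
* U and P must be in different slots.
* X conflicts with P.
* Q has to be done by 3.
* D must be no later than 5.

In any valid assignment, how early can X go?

2

Precedence pushes X to at least 2.
X at 2 is achievable: D in 1; X in 2; U in 4; Q in 3; P in 5; B in 6.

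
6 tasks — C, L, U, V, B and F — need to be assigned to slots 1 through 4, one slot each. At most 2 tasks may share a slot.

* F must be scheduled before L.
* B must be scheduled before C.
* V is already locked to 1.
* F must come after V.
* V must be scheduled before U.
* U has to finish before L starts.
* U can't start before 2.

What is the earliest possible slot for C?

2

Precedence pushes C to at least 2.
C at 2 is achievable: C=2; B=1; F=3; V=1; U=2; L=4.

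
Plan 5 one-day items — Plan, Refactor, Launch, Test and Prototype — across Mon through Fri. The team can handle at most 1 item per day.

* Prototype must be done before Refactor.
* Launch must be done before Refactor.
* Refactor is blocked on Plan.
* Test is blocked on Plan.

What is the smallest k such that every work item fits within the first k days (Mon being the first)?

5 days

The precedence chain requires at least 2 distinct days.
With at most 1 per day and 5 work items, at least 5 days are needed.
5 works (last occupied day: Fri): for example Prototype=Wed; Launch=Tue; Refactor=Thu; Plan=Mon; Test=Fri.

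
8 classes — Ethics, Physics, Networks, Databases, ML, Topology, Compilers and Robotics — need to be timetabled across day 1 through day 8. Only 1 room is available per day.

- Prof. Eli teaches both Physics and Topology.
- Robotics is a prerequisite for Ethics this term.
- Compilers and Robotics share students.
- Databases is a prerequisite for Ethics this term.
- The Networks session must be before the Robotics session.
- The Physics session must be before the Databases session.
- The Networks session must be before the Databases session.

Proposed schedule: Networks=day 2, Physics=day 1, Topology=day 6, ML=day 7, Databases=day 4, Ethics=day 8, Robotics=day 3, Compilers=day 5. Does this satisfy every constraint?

Prof. Eli teaches both Physics and Topology — holds.
The Networks session must be before the Databases session — holds.
Databases is a prerequisite for Ethics this term — holds.
Compilers and Robotics share students — holds.
Only 1 room is available per day — holds.
Robotics is a prerequisite for Ethics this term — holds.
The Physics session must be before the Databases session — holds.
The Networks session must be before the Robotics session — holds.

Valid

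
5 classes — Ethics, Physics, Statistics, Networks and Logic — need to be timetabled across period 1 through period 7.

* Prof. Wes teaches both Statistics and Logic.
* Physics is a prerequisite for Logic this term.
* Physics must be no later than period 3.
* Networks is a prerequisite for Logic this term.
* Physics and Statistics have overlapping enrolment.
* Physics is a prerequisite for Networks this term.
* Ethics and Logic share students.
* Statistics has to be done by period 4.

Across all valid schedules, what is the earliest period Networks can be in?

period 2

Precedence pushes Networks to at least period 2; downstream work caps Networks at period 6.
Networks at period 2 is achievable: Statistics -> period 2; Ethics -> period 1; Networks -> period 2; Physics -> period 1; Logic -> period 3.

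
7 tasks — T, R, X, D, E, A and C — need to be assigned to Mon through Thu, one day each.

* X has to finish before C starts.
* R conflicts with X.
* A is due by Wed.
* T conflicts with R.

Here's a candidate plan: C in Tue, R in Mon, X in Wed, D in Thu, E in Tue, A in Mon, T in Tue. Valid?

X has to finish before C starts — violated.
A is due by Wed — holds.
R conflicts with X — holds.
T conflicts with R — holds.

No. X has to finish before C starts is not satisfied.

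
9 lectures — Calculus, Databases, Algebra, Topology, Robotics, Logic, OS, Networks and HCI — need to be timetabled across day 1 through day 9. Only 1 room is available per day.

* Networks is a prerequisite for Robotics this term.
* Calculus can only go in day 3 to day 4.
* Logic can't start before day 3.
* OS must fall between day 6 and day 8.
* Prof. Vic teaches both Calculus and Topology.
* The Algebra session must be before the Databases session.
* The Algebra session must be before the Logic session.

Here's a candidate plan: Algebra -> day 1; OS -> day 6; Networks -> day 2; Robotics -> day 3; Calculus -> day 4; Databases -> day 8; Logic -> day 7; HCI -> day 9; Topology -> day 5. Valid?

Yes, all constraints hold

Networks is a prerequisite for Robotics this term — holds.
Calculus can only go in day 3 to day 4 — holds.
Only 1 room is available per day — holds.
Prof. Vic teaches both Calculus and Topology — holds.
OS must fall between day 6 and day 8 — holds.
The Algebra session must be before the Databases session — holds.
Logic can't start before day 3 — holds.
The Algebra session must be before the Logic session — holds.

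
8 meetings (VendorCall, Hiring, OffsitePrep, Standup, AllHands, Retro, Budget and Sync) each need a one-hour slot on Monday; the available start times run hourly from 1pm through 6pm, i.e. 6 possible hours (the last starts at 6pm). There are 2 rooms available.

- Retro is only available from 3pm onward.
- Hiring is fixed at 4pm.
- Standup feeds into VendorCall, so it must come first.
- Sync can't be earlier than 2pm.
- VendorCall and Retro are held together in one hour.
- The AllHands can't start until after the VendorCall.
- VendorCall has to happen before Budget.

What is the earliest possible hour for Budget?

Precedence pushes Budget to at least 4pm.
Budget at 4pm is achievable: Retro in 3pm; Budget in 4pm; Sync in 2pm; Standup in 1pm; OffsitePrep in 1pm; VendorCall in 3pm; AllHands in 5pm; Hiring in 4pm.

4pm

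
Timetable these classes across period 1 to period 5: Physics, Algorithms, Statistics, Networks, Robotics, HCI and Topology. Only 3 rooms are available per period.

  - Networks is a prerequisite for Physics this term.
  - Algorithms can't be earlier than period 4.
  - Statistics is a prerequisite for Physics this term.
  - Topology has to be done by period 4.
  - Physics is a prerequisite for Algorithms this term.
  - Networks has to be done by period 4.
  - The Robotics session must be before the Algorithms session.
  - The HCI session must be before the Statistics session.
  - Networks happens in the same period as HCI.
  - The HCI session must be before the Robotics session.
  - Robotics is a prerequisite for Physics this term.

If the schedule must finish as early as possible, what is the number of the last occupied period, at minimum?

The precedence chain requires at least 4 distinct periods.
With at most 3 per period and 7 classes, at least 3 periods are needed.
4 works (last occupied period: period 4): for example Robotics=period 2, Algorithms=period 4, HCI=period 1, Networks=period 1, Topology=period 1, Physics=period 3, Statistics=period 2.

period 4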